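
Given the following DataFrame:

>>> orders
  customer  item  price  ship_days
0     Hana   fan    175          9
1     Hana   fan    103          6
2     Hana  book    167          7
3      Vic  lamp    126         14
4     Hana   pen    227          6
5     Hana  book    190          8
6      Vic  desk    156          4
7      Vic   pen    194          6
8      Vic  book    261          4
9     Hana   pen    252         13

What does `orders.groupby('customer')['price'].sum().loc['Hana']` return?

1114

group by customer, sum of price:
customer
Hana    1114
Vic      737
Name: price, dtype: int64
Taking the value at index 'Hana' gives 1114.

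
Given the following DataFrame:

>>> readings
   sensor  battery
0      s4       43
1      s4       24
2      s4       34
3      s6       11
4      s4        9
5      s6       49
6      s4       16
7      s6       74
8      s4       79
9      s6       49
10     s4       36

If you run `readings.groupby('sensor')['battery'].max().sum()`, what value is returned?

group by sensor, max of battery:
sensor
s4    79
s6    74
Name: battery, dtype: int64
Reading off the sum of the resulting series, we get 153.

153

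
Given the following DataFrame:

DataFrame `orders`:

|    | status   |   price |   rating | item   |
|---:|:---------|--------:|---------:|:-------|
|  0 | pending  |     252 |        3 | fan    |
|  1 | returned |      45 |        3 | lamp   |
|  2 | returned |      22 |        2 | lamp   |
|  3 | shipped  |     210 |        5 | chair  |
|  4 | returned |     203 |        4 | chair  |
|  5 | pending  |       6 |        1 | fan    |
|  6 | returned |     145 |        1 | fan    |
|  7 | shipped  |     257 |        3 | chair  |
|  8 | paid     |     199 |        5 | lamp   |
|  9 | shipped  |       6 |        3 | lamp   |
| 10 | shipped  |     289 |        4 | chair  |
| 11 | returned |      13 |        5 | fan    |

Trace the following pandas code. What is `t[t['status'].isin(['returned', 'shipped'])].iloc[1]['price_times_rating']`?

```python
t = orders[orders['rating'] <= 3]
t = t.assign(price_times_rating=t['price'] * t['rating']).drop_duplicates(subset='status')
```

771

filter rows where rating <= 3:
     status  price  rating   item
0   pending    252       3    fan
1  returned     45       3   lamp
2  returned     22       2   lamp
5   pending      6       1    fan
6  returned    145       1    fan
7   shipped    257       3  chair
9   shipped      6       3   lamp
add column price_times_rating = t['price'] * t['rating']:
     status  price  rating   item  price_times_rating
0   pending    252       3    fan                 756
1  returned     45       3   lamp                 135
2  returned     22       2   lamp                  44
5   pending      6       1    fan                   6
6  returned    145       1    fan                 145
7   shipped    257       3  chair                 771
9   shipped      6       3   lamp                  18
drop duplicate status (keep=first):
     status  price  rating   item  price_times_rating
0   pending    252       3    fan                 756
1  returned     45       3   lamp                 135
7   shipped    257       3  chair                 771
filter rows where status in ['returned', 'shipped']:
     status  price  rating   item  price_times_rating
1  returned     45       3   lamp                 135
7   shipped    257       3  chair                 771
So iloc[1]['price_times_rating'] = 771.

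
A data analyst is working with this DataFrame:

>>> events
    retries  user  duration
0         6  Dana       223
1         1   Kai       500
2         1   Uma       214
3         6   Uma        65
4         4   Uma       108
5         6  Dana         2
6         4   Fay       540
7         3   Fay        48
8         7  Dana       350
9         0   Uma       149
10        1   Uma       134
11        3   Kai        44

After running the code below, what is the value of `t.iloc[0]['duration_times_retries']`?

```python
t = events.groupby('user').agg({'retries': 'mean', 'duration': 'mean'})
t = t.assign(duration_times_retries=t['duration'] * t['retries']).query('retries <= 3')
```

544.0

group by user: mean(retries), mean(duration):
       retries    duration
user                      
Dana  6.333333  191.666667
Fay   3.500000  294.000000
Kai   2.000000  272.000000
Uma   2.400000  134.000000
add column duration_times_retries = t['duration'] * t['retries']:
       retries    duration  duration_times_retries
user                                              
Dana  6.333333  191.666667             1213.888889
Fay   3.500000  294.000000             1029.000000
Kai   2.000000  272.000000              544.000000
Uma   2.400000  134.000000              321.600000
filter rows where retries <= 3:
      retries  duration  duration_times_retries
user                                           
Kai       2.0     272.0                   544.0
Uma       2.4     134.0                   321.6
So iloc[0]['duration_times_retries'] = 544.0.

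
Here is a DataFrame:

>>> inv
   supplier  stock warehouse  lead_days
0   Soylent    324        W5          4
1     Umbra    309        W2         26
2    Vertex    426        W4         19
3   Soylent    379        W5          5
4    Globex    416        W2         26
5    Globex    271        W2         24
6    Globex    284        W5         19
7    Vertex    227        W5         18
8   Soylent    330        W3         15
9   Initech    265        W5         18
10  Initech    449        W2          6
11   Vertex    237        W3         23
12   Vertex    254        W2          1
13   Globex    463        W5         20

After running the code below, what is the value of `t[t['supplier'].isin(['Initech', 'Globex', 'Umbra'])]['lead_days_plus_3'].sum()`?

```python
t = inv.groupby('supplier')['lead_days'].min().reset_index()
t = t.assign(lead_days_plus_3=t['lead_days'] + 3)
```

60

group by supplier, min of lead_days:
supplier
Globex     19
Initech     6
Soylent     4
Umbra      26
Vertex      1
Name: lead_days, dtype: int64
reset_index():
  supplier  lead_days
0   Globex         19
1  Initech          6
2  Soylent          4
3    Umbra         26
4   Vertex          1
add column lead_days_plus_3 = t['lead_days'] + 3:
  supplier  lead_days  lead_days_plus_3
0   Globex         19                22
1  Initech          6                 9
2  Soylent          4                 7
3    Umbra         26                29
4   Vertex          1                 4
filter rows where supplier in ['Initech', 'Globex', 'Umbra']:
  supplier  lead_days  lead_days_plus_3
0   Globex         19                22
1  Initech          6                 9
3    Umbra         26                29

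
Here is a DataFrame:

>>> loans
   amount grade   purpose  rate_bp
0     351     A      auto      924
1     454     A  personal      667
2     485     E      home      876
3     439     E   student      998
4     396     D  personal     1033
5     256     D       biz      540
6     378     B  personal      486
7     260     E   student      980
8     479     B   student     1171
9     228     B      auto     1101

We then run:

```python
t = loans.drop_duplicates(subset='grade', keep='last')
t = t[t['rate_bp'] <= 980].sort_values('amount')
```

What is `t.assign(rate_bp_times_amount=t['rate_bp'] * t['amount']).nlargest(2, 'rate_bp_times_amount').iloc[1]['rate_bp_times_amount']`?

drop duplicate grade (keep=last):
   amount grade   purpose  rate_bp
1     454     A  personal      667
5     256     D       biz      540
7     260     E   student      980
9     228     B      auto     1101
filter rows where rate_bp <= 980:
   amount grade   purpose  rate_bp
1     454     A  personal      667
5     256     D       biz      540
7     260     E   student      980
sort by amount:
   amount grade   purpose  rate_bp
5     256     D       biz      540
7     260     E   student      980
1     454     A  personal      667
add column rate_bp_times_amount = t['rate_bp'] * t['amount']:
   amount grade   purpose  rate_bp  rate_bp_times_amount
5     256     D       biz      540                138240
7     260     E   student      980                254800
1     454     A  personal      667                302818
take 2 rows with largest rate_bp_times_amount:
   amount grade   purpose  rate_bp  rate_bp_times_amount
1     454     A  personal      667                302818
7     260     E   student      980                254800
Then the value at position 1, column 'rate_bp_times_amount': 254800

254800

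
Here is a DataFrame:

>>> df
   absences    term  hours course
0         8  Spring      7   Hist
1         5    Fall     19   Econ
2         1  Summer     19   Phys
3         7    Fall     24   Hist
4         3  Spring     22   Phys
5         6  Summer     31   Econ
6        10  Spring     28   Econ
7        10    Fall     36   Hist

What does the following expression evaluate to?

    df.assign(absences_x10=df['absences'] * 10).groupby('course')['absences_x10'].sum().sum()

500

add column absences_x10 = df['absences'] * 10:
   absences    term  hours course  absences_x10
0         8  Spring      7   Hist            80
1         5    Fall     19   Econ            50
2         1  Summer     19   Phys            10
3         7    Fall     24   Hist            70
4         3  Spring     22   Phys            30
5         6  Summer     31   Econ            60
6        10  Spring     28   Econ           100
7        10    Fall     36   Hist           100
group by course, sum of absences_x10:
course
Econ    210
Hist    250
Phys     40
Name: absences_x10, dtype: int64
Then the sum of the resulting series: 500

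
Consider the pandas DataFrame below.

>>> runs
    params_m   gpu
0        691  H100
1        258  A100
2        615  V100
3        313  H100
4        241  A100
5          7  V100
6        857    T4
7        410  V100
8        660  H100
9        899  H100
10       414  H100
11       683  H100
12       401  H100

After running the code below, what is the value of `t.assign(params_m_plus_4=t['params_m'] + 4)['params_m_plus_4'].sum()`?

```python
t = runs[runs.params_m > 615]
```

filter rows where params_m > 615:
    params_m   gpu
0        691  H100
6        857    T4
8        660  H100
9        899  H100
11       683  H100
add column params_m_plus_4 = t['params_m'] + 4:
    params_m   gpu  params_m_plus_4
0        691  H100              695
6        857    T4              861
8        660  H100              664
9        899  H100              903
11       683  H100              687
Finally, sum of column 'params_m_plus_4' = 3810.

3810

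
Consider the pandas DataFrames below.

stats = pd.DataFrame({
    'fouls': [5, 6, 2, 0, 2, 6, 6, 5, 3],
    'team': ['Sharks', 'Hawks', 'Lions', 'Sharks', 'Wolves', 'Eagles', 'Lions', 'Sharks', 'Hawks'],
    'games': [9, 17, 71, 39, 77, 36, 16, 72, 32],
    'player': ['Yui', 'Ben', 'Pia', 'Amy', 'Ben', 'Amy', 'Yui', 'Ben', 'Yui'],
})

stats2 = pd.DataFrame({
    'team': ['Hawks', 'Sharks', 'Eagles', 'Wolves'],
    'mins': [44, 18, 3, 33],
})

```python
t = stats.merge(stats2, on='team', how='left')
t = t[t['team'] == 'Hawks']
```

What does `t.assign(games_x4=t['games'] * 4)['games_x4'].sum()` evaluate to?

196

merge on 'team' (how='left') → 9 rows:
   fouls    team  games player  mins
0      5  Sharks      9    Yui  18.0
1      6   Hawks     17    Ben  44.0
2      2   Lions     71    Pia   NaN
3      0  Sharks     39    Amy  18.0
4      2  Wolves     77    Ben  33.0
5      6  Eagles     36    Amy   3.0
6      6   Lions     16    Yui   NaN
7      5  Sharks     72    Ben  18.0
8      3   Hawks     32    Yui  44.0
filter rows where team == 'Hawks':
   fouls   team  games player  mins
1      6  Hawks     17    Ben  44.0
8      3  Hawks     32    Yui  44.0
add column games_x4 = t['games'] * 4:
   fouls   team  games player  mins  games_x4
1      6  Hawks     17    Ben  44.0        68
8      3  Hawks     32    Yui  44.0       128
Finally, sum of column 'games_x4' = 196.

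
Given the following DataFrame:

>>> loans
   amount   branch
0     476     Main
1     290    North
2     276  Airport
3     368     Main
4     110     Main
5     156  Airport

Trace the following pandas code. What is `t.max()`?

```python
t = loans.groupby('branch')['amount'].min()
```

290

group by branch, min of amount:
branch
Airport    156
Main       110
North      290
Name: amount, dtype: int64
max of the resulting series → 290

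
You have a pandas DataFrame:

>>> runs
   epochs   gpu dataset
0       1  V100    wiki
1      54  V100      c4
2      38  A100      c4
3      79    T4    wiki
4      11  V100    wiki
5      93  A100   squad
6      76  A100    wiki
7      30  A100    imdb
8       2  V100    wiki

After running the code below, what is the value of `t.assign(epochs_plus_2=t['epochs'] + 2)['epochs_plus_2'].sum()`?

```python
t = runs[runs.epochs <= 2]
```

filter rows where epochs <= 2:
   epochs   gpu dataset
0       1  V100    wiki
8       2  V100    wiki
add column epochs_plus_2 = t['epochs'] + 2:
   epochs   gpu dataset  epochs_plus_2
0       1  V100    wiki              3
8       2  V100    wiki              4
Then the sum of column 'epochs_plus_2': 7

7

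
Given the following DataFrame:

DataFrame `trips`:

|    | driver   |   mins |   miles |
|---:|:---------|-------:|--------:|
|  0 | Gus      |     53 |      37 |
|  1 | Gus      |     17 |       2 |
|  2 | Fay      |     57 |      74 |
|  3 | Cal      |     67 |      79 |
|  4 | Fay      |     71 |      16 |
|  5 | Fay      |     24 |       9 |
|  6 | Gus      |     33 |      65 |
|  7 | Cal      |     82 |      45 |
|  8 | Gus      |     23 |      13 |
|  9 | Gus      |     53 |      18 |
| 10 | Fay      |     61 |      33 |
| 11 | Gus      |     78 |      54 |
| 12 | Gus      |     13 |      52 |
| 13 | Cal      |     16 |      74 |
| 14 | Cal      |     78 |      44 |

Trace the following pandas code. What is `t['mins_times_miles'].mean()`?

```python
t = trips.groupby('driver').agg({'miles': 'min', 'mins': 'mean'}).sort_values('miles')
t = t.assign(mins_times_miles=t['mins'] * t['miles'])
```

group by driver: min(miles), mean(mins):
        miles       mins
driver                  
Cal        44  60.750000
Fay         9  53.250000
Gus         2  38.571429
sort by miles:
        miles       mins
driver                  
Gus         2  38.571429
Fay         9  53.250000
Cal        44  60.750000
add column mins_times_miles = t['mins'] * t['miles']:
        miles       mins  mins_times_miles
driver                                    
Gus         2  38.571429         77.142857
Fay         9  53.250000        479.250000
Cal        44  60.750000       2673.000000
Then the mean of column 'mins_times_miles': 1076.46428571

1076.46428571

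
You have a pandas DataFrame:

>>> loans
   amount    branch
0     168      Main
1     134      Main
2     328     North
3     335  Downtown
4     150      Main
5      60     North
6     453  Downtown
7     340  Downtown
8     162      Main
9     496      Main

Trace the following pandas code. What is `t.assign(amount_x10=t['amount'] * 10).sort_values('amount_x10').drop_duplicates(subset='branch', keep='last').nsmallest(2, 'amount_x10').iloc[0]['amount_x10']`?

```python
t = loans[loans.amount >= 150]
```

3280

filter rows where amount >= 150:
   amount    branch
0     168      Main
2     328     North
3     335  Downtown
4     150      Main
6     453  Downtown
7     340  Downtown
8     162      Main
9     496      Main
add column amount_x10 = t['amount'] * 10:
   amount    branch  amount_x10
0     168      Main        1680
2     328     North        3280
3     335  Downtown        3350
4     150      Main        1500
6     453  Downtown        4530
7     340  Downtown        3400
8     162      Main        1620
9     496      Main        4960
sort by amount_x10:
   amount    branch  amount_x10
4     150      Main        1500
8     162      Main        1620
0     168      Main        1680
2     328     North        3280
3     335  Downtown        3350
7     340  Downtown        3400
6     453  Downtown        4530
9     496      Main        4960
drop duplicate branch (keep=last):
   amount    branch  amount_x10
2     328     North        3280
6     453  Downtown        4530
9     496      Main        4960
take 2 rows with smallest amount_x10:
   amount    branch  amount_x10
2     328     North        3280
6     453  Downtown        4530
Reading off the value at position 0, column 'amount_x10', we get 3280.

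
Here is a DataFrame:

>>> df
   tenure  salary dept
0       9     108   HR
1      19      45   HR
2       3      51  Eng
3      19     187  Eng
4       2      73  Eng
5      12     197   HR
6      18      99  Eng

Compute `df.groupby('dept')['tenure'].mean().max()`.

group by dept, mean of tenure:
dept
Eng    10.500000
HR     13.333333
Name: tenure, dtype: float64
Reading off the max of the resulting series, we get 13.3333333333.

13.3333333333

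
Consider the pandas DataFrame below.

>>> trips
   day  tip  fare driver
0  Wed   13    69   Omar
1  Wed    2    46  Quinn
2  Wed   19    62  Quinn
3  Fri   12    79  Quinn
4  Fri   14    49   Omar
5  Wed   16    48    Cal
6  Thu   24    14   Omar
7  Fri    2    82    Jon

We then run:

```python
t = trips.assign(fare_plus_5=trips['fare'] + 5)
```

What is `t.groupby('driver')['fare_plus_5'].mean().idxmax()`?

Jon

add column fare_plus_5 = trips['fare'] + 5:
   day  tip  fare driver  fare_plus_5
0  Wed   13    69   Omar           74
1  Wed    2    46  Quinn           51
2  Wed   19    62  Quinn           67
3  Fri   12    79  Quinn           84
4  Fri   14    49   Omar           54
5  Wed   16    48    Cal           53
6  Thu   24    14   Omar           19
7  Fri    2    82    Jon           87
group by driver, mean of fare_plus_5:
driver
Cal      53.000000
Jon      87.000000
Omar     49.000000
Quinn    67.333333
Name: fare_plus_5, dtype: float64
Hence Jon.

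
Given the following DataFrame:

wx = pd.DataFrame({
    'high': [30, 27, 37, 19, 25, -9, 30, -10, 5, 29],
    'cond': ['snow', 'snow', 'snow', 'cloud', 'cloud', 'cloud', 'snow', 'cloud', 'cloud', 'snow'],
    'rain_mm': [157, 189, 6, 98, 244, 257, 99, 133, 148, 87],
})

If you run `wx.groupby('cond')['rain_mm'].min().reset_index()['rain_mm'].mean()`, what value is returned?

group by cond, min of rain_mm:
cond
cloud    98
snow      6
Name: rain_mm, dtype: int64
reset_index():
    cond  rain_mm
0  cloud       98
1   snow        6

52.0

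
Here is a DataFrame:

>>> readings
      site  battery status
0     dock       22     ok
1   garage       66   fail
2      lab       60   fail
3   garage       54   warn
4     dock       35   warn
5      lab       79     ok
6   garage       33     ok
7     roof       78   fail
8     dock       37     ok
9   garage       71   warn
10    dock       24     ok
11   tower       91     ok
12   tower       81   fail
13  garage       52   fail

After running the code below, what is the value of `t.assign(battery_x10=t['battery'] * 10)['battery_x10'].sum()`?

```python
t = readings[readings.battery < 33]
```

460

filter rows where battery < 33:
    site  battery status
0   dock       22     ok
10  dock       24     ok
add column battery_x10 = t['battery'] * 10:
    site  battery status  battery_x10
0   dock       22     ok          220
10  dock       24     ok          240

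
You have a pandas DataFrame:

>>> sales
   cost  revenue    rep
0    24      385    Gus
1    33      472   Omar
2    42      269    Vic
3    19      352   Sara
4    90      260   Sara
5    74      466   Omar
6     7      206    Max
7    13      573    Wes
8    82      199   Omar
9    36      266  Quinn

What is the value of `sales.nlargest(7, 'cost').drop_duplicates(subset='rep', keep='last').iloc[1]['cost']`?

42

take 7 rows with largest cost:
   cost  revenue    rep
4    90      260   Sara
8    82      199   Omar
5    74      466   Omar
2    42      269    Vic
9    36      266  Quinn
1    33      472   Omar
0    24      385    Gus
drop duplicate rep (keep=last):
   cost  revenue    rep
4    90      260   Sara
2    42      269    Vic
9    36      266  Quinn
1    33      472   Omar
0    24      385    Gus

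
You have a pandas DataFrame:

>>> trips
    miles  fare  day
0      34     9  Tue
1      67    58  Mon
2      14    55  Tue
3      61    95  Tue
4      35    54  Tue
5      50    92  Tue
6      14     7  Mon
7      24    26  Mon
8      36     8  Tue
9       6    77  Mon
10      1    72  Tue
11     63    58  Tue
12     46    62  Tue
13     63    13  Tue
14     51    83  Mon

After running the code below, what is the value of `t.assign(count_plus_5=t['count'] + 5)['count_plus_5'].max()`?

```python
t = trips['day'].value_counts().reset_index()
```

15

value_counts of day:
day
Tue    10
Mon     5
Name: count, dtype: int64
reset_index():
   day  count
0  Tue     10
1  Mon      5
add column count_plus_5 = t['count'] + 5:
   day  count  count_plus_5
0  Tue     10            15
1  Mon      5            10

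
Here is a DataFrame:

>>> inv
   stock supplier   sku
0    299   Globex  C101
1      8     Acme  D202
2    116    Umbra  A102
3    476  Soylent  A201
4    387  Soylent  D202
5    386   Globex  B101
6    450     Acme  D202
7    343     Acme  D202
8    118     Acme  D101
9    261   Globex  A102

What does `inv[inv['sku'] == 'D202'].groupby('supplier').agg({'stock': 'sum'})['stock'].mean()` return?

594.0

filter rows where sku == 'D202':
   stock supplier   sku
1      8     Acme  D202
4    387  Soylent  D202
6    450     Acme  D202
7    343     Acme  D202
group by supplier, sum of stock:
          stock
supplier       
Acme        801
Soylent     387
mean of column 'stock' → 594.0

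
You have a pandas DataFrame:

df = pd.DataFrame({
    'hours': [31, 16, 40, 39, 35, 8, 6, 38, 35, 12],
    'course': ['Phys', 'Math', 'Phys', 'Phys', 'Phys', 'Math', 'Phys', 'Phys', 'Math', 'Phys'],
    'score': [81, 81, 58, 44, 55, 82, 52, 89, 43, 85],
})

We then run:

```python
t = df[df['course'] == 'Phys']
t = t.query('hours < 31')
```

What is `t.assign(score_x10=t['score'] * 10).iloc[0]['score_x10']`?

520

filter rows where course == 'Phys':
   hours course  score
0     31   Phys     81
2     40   Phys     58
3     39   Phys     44
4     35   Phys     55
6      6   Phys     52
7     38   Phys     89
9     12   Phys     85
filter rows where hours < 31:
   hours course  score
6      6   Phys     52
9     12   Phys     85
add column score_x10 = t['score'] * 10:
   hours course  score  score_x10
6      6   Phys     52        520
9     12   Phys     85        850
So iloc[0]['score_x10'] = 520.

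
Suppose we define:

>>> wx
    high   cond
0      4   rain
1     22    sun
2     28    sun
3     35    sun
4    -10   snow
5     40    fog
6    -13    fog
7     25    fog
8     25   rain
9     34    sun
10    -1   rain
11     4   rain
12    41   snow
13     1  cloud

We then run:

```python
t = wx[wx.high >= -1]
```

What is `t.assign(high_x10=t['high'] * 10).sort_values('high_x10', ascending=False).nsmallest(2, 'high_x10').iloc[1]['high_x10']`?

filter rows where high >= -1:
    high   cond
0      4   rain
1     22    sun
2     28    sun
3     35    sun
5     40    fog
7     25    fog
8     25   rain
9     34    sun
10    -1   rain
11     4   rain
12    41   snow
13     1  cloud
add column high_x10 = t['high'] * 10:
    high   cond  high_x10
0      4   rain        40
1     22    sun       220
2     28    sun       280
3     35    sun       350
5     40    fog       400
7     25    fog       250
8     25   rain       250
9     34    sun       340
10    -1   rain       -10
11     4   rain        40
12    41   snow       410
13     1  cloud        10
sort by high_x10 descending:
    high   cond  high_x10
12    41   snow       410
5     40    fog       400
3     35    sun       350
9     34    sun       340
2     28    sun       280
7     25    fog       250
8     25   rain       250
1     22    sun       220
0      4   rain        40
11     4   rain        40
13     1  cloud        10
10    -1   rain       -10
take 2 rows with smallest high_x10:
    high   cond  high_x10
10    -1   rain       -10
13     1  cloud        10

10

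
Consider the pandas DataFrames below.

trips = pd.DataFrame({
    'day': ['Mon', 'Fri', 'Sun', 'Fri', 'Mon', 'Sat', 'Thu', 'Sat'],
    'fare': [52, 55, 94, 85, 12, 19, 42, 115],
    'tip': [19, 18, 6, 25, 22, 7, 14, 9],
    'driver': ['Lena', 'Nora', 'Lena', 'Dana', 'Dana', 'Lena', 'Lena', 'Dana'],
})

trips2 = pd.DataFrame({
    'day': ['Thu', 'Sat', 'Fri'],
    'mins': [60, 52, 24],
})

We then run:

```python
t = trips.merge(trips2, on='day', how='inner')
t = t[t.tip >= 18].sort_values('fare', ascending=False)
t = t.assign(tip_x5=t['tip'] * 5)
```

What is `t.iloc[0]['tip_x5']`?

merge on 'day' (how='inner') → 5 rows:
   day  fare  tip driver  mins
0  Fri    55   18   Nora    24
1  Fri    85   25   Dana    24
2  Sat    19    7   Lena    52
3  Thu    42   14   Lena    60
4  Sat   115    9   Dana    52
filter rows where tip >= 18:
   day  fare  tip driver  mins
0  Fri    55   18   Nora    24
1  Fri    85   25   Dana    24
sort by fare descending:
   day  fare  tip driver  mins
1  Fri    85   25   Dana    24
0  Fri    55   18   Nora    24
add column tip_x5 = t['tip'] * 5:
   day  fare  tip driver  mins  tip_x5
1  Fri    85   25   Dana    24     125
0  Fri    55   18   Nora    24      90
So iloc[0]['tip_x5'] = 125.

125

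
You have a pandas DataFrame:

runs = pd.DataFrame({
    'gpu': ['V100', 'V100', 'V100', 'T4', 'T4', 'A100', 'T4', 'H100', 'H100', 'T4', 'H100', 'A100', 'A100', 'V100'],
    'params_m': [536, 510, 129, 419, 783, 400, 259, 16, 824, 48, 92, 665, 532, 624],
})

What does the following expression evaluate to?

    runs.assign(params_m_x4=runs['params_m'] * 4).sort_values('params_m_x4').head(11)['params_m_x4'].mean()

1296.36363636

add column params_m_x4 = runs['params_m'] * 4:
     gpu  params_m  params_m_x4
0   V100       536         2144
1   V100       510         2040
2   V100       129          516
3     T4       419         1676
4     T4       783         3132
5   A100       400         1600
6     T4       259         1036
7   H100        16           64
8   H100       824         3296
9     T4        48          192
10  H100        92          368
11  A100       665         2660
12  A100       532         2128
13  V100       624         2496
sort by params_m_x4:
     gpu  params_m  params_m_x4
7   H100        16           64
9     T4        48          192
10  H100        92          368
2   V100       129          516
6     T4       259         1036
5   A100       400         1600
3     T4       419         1676
1   V100       510         2040
12  A100       532         2128
0   V100       536         2144
13  V100       624         2496
11  A100       665         2660
4     T4       783         3132
8   H100       824         3296
take first 11 rows:
     gpu  params_m  params_m_x4
7   H100        16           64
9     T4        48          192
10  H100        92          368
2   V100       129          516
6     T4       259         1036
5   A100       400         1600
3     T4       419         1676
1   V100       510         2040
12  A100       532         2128
0   V100       536         2144
13  V100       624         2496
Hence 1296.36363636.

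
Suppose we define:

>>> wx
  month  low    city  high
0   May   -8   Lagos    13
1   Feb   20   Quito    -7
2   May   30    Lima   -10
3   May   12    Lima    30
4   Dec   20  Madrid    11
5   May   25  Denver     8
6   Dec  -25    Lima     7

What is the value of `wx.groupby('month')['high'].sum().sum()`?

group by month, sum of high:
month
Dec    18
Feb    -7
May    41
Name: high, dtype: int64

52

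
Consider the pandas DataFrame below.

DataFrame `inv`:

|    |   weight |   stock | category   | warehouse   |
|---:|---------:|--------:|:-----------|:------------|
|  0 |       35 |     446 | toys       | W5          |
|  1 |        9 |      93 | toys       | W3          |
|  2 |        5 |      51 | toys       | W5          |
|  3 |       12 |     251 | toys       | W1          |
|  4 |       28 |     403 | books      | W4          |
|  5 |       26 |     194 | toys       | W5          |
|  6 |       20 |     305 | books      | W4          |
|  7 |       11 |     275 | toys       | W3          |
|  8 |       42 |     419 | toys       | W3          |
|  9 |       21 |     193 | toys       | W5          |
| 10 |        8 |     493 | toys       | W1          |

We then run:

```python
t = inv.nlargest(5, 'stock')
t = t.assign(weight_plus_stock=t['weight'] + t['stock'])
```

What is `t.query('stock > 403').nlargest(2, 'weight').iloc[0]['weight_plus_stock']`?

take 5 rows with largest stock:
    weight  stock category warehouse
10       8    493     toys        W1
0       35    446     toys        W5
8       42    419     toys        W3
4       28    403    books        W4
6       20    305    books        W4
add column weight_plus_stock = t['weight'] + t['stock']:
    weight  stock category warehouse  weight_plus_stock
10       8    493     toys        W1                501
0       35    446     toys        W5                481
8       42    419     toys        W3                461
4       28    403    books        W4                431
6       20    305    books        W4                325
filter rows where stock > 403:
    weight  stock category warehouse  weight_plus_stock
10       8    493     toys        W1                501
0       35    446     toys        W5                481
8       42    419     toys        W3                461
take 2 rows with largest weight:
   weight  stock category warehouse  weight_plus_stock
8      42    419     toys        W3                461
0      35    446     toys        W5                481
Then the value at position 0, column 'weight_plus_stock': 461

461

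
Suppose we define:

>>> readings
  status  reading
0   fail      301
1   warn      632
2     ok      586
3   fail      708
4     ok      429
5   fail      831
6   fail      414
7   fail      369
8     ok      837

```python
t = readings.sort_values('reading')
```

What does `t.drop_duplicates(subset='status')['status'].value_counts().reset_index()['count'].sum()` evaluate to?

3

sort by reading:
  status  reading
0   fail      301
7   fail      369
6   fail      414
4     ok      429
2     ok      586
1   warn      632
3   fail      708
5   fail      831
8     ok      837
drop duplicate status (keep=first):
  status  reading
0   fail      301
4     ok      429
1   warn      632
value_counts of status:
status
fail    1
ok      1
warn    1
Name: count, dtype: int64
reset_index():
  status  count
0   fail      1
1     ok      1
2   warn      1
The sum of column 'count' is 3.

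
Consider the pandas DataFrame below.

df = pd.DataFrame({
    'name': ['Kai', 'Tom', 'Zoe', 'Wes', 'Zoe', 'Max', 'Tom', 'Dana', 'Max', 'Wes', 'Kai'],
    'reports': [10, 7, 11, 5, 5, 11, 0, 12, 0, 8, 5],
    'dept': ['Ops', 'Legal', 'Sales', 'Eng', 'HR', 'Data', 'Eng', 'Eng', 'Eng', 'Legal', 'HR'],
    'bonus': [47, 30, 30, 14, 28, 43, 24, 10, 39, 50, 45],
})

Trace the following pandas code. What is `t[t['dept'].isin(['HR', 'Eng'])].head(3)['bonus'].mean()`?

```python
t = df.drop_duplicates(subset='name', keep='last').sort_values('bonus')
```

drop duplicate name (keep=last):
    name  reports   dept  bonus
4    Zoe        5     HR     28
6    Tom        0    Eng     24
7   Dana       12    Eng     10
8    Max        0    Eng     39
9    Wes        8  Legal     50
10   Kai        5     HR     45
sort by bonus:
    name  reports   dept  bonus
7   Dana       12    Eng     10
6    Tom        0    Eng     24
4    Zoe        5     HR     28
8    Max        0    Eng     39
10   Kai        5     HR     45
9    Wes        8  Legal     50
filter rows where dept in ['HR', 'Eng']:
    name  reports dept  bonus
7   Dana       12  Eng     10
6    Tom        0  Eng     24
4    Zoe        5   HR     28
8    Max        0  Eng     39
10   Kai        5   HR     45
take first 3 rows:
   name  reports dept  bonus
7  Dana       12  Eng     10
6   Tom        0  Eng     24
4   Zoe        5   HR     28

20.6666666667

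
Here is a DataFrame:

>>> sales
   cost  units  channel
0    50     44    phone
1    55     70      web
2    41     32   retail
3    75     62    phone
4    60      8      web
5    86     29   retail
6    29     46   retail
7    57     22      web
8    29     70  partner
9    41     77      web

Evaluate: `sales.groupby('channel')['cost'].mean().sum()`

group by channel, mean of cost:
channel
partner    29.00
phone      62.50
retail     52.00
web        53.25
Name: cost, dtype: float64

196.75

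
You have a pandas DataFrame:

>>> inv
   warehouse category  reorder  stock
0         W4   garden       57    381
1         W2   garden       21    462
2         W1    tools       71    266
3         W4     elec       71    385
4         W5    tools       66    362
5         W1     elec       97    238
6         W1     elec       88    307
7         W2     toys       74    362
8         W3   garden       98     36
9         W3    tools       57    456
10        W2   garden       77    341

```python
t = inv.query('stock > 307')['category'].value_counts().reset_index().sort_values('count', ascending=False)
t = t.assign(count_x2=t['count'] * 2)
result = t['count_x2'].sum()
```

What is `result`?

14

filter rows where stock > 307:
   warehouse category  reorder  stock
0         W4   garden       57    381
1         W2   garden       21    462
3         W4     elec       71    385
4         W5    tools       66    362
7         W2     toys       74    362
9         W3    tools       57    456
10        W2   garden       77    341
value_counts of category:
category
garden    3
tools     2
elec      1
toys      1
Name: count, dtype: int64
reset_index():
  category  count
0   garden      3
1    tools      2
2     elec      1
3     toys      1
sort by count descending:
  category  count
0   garden      3
1    tools      2
2     elec      1
3     toys      1
add column count_x2 = t['count'] * 2:
  category  count  count_x2
0   garden      3         6
1    tools      2         4
2     elec      1         2
3     toys      1         2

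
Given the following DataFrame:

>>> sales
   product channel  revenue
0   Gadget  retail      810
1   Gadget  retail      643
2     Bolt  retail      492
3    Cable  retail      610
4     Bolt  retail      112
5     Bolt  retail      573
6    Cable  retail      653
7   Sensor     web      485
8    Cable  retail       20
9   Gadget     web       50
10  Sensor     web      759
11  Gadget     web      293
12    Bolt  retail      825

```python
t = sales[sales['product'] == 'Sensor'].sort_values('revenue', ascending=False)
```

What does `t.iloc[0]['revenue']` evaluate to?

759

filter rows where product == 'Sensor':
   product channel  revenue
7   Sensor     web      485
10  Sensor     web      759
sort by revenue descending:
   product channel  revenue
10  Sensor     web      759
7   Sensor     web      485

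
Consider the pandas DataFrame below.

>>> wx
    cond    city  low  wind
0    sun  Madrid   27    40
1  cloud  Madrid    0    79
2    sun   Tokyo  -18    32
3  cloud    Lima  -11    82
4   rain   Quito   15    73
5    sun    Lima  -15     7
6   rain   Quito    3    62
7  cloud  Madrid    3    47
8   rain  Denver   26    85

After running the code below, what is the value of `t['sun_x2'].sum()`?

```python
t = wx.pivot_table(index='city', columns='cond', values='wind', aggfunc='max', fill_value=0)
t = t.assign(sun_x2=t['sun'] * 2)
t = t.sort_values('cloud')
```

158

pivot: rows=city, cols=cond, max(wind):
cond    cloud  rain  sun
city                    
Denver      0    85    0
Lima       82     0    7
Madrid     79     0   40
Quito       0    73    0
Tokyo       0     0   32
add column sun_x2 = t['sun'] * 2:
cond    cloud  rain  sun  sun_x2
city                            
Denver      0    85    0       0
Lima       82     0    7      14
Madrid     79     0   40      80
Quito       0    73    0       0
Tokyo       0     0   32      64
sort by cloud:
cond    cloud  rain  sun  sun_x2
city                            
Denver      0    85    0       0
Quito       0    73    0       0
Tokyo       0     0   32      64
Madrid     79     0   40      80
Lima       82     0    7      14
Reading off the sum of column 'sun_x2', we get 158.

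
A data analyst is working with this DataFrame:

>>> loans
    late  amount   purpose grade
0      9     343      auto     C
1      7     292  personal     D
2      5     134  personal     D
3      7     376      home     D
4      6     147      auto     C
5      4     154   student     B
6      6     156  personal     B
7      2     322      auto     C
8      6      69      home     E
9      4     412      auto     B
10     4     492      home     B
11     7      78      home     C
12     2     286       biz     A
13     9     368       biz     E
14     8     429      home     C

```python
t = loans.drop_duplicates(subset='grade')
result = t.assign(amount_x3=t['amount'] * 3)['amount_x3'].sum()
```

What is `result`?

drop duplicate grade (keep=first):
    late  amount   purpose grade
0      9     343      auto     C
1      7     292  personal     D
5      4     154   student     B
8      6      69      home     E
12     2     286       biz     A
add column amount_x3 = t['amount'] * 3:
    late  amount   purpose grade  amount_x3
0      9     343      auto     C       1029
1      7     292  personal     D        876
5      4     154   student     B        462
8      6      69      home     E        207
12     2     286       biz     A        858
So sum() = 3432.

3432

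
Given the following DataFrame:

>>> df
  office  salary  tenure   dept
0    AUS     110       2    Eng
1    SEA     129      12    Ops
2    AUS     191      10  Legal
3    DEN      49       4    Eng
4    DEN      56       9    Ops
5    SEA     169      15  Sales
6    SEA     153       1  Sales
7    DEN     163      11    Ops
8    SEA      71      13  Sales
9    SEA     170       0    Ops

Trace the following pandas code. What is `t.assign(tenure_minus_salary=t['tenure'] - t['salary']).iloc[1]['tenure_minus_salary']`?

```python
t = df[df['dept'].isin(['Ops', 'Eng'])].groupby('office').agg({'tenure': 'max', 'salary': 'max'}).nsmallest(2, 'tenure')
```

-152

filter rows where dept in ['Ops', 'Eng']:
  office  salary  tenure dept
0    AUS     110       2  Eng
1    SEA     129      12  Ops
3    DEN      49       4  Eng
4    DEN      56       9  Ops
7    DEN     163      11  Ops
9    SEA     170       0  Ops
group by office: max(tenure), max(salary):
        tenure  salary
office                
AUS          2     110
DEN         11     163
SEA         12     170
take 2 rows with smallest tenure:
        tenure  salary
office                
AUS          2     110
DEN         11     163
add column tenure_minus_salary = t['tenure'] - t['salary']:
        tenure  salary  tenure_minus_salary
office                                     
AUS          2     110                 -108
DEN         11     163                 -152
So iloc[1]['tenure_minus_salary'] = -152.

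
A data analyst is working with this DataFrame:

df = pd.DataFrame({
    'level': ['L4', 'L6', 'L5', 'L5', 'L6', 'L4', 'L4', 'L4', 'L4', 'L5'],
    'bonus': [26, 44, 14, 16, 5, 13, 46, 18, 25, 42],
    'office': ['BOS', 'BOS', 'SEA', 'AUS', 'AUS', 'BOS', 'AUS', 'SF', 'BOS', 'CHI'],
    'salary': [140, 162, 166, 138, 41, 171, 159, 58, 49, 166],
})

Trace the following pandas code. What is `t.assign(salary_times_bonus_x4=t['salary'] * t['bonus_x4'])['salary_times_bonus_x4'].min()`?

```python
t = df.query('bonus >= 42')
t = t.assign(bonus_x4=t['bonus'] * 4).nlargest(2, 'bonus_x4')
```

28512

filter rows where bonus >= 42:
  level  bonus office  salary
1    L6     44    BOS     162
6    L4     46    AUS     159
9    L5     42    CHI     166
add column bonus_x4 = t['bonus'] * 4:
  level  bonus office  salary  bonus_x4
1    L6     44    BOS     162       176
6    L4     46    AUS     159       184
9    L5     42    CHI     166       168
take 2 rows with largest bonus_x4:
  level  bonus office  salary  bonus_x4
6    L4     46    AUS     159       184
1    L6     44    BOS     162       176
add column salary_times_bonus_x4 = t['salary'] * t['bonus_x4']:
  level  bonus office  salary  bonus_x4  salary_times_bonus_x4
6    L4     46    AUS     159       184                  29256
1    L6     44    BOS     162       176                  28512
Finally, min of column 'salary_times_bonus_x4' = 28512.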